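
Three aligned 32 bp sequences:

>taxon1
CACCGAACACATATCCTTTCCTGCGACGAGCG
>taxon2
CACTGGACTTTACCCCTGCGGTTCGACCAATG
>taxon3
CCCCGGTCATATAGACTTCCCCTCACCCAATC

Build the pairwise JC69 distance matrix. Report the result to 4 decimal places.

d(taxon1,taxon2) = 0.8240, d(taxon1,taxon3) = 0.7356, d(taxon2,taxon3) = 0.8240

taxon1–taxon2: 16/32 sites differ → p = 0.5, d = −0.75 ln(1 − 0.666667) = 0.823960 ≈ 0.8240.
taxon1–taxon3: 15/32 sites differ → p = 0.46875, d = −0.75 ln(1 − 0.625) = 0.735622 ≈ 0.7356.
taxon2–taxon3: 16/32 sites differ → p = 0.5, d = −0.75 ln(1 − 0.666667) = 0.823960 ≈ 0.8240.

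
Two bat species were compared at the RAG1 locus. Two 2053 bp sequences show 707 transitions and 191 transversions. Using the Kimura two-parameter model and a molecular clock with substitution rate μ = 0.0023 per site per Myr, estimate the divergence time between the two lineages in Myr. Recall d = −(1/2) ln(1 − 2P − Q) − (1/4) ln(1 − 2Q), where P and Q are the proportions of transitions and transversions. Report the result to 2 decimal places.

176.65

P = 707/2053 ≈ 0.344374 and Q = 191/2053 ≈ 0.093035.
Under the Kimura two-parameter model, d = −½ ln(1 − 2P − Q) − ¼ ln(1 − 2Q).
1 − 2P − Q = 0.218217, giving −½ ln(0.218217) = 0.761133.
1 − 2Q = 0.81393, giving −¼ ln(0.81393) = 0.051470.
d = 0.761133 + 0.051470 = 0.812603.
Under a molecular clock d = 2μt, so t = d/(2μ) = 0.812603 / (2 × 0.0023) = 176.65 Myr.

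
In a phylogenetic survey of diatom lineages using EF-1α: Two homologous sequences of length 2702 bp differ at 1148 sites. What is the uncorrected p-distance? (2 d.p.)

p = 1148/2702 = 0.424870… ≈ 0.42 (to 2 d.p.).

0.42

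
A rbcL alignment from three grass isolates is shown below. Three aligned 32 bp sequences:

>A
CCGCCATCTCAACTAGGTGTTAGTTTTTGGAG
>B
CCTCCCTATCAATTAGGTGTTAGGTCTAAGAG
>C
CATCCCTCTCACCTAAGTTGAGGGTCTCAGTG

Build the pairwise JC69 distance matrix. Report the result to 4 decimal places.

d(A,B) = 0.3041, d(A,C) = 0.6566, d(B,C) = 0.4598

A–B: 8/32 sites differ → p = 0.25, d = −0.75 ln(1 − 0.333333) = 0.304098 ≈ 0.3041.
A–C: 14/32 sites differ → p = 0.4375, d = −0.75 ln(1 − 0.583333) = 0.656601 ≈ 0.6566.
B–C: 11/32 sites differ → p = 0.34375, d = −0.75 ln(1 − 0.458333) = 0.459828 ≈ 0.4598.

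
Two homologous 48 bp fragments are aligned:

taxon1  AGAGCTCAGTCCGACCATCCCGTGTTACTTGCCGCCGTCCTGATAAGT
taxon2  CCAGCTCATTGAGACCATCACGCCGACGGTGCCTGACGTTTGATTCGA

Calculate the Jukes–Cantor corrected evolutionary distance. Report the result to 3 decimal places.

0.764

The sequences differ at 23 of 48 sites, so p = 23/48 ≈ 0.479167.
d = −(3/4) ln(1 − 4p/3) = −0.75 ln(1 − 0.638889) = −0.75 ln(0.361111)
  = −0.75 × (-1.018570) = 0.763928 substitutions/site.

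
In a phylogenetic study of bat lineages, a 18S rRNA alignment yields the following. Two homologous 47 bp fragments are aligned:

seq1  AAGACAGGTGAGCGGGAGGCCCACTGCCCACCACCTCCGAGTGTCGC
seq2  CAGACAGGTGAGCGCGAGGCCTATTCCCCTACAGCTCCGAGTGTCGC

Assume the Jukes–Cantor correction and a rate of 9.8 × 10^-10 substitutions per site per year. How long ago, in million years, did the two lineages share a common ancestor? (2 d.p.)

The sequences differ at 8 of 47 sites (1, 15, 22, 24, 26, 30, 31, 34), so p = 8/47 ≈ 0.170213.
d = −(3/4) ln(1 − 4p/3) = −0.75 ln(1 − 0.226951) = −0.75 ln(0.773049)
  = −0.75 × (-0.257413) = 0.193060 substitutions/site.
Under a molecular clock d = 2μt, so t = d/(2μ) = 0.193060 / (2 × 9.8 × 10^-10) = 98.50 million years.

98.50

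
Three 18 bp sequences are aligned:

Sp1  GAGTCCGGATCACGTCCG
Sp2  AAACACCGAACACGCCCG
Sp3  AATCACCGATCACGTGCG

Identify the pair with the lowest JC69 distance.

Sp1–Sp2: 7/18 differ, p = 0.389, d = 0.548.
Sp1–Sp3: 6/18 differ, p = 0.333, d = 0.441.
Sp2–Sp3: 4/18 differ, p = 0.222, d = 0.264.
The smallest distance is between Sp2 and Sp3.

Sp2 and Sp3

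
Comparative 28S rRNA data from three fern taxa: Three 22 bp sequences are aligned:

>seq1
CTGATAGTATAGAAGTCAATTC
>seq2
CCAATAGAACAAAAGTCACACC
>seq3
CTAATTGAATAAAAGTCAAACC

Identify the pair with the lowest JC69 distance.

seq2 and seq3

seq1–seq2: 8/22 differ, p = 0.364, d = 0.497.
seq1–seq3: 6/22 differ, p = 0.273, d = 0.339.
seq2–seq3: 4/22 differ, p = 0.182, d = 0.208.
The smallest distance is between seq2 and seq3.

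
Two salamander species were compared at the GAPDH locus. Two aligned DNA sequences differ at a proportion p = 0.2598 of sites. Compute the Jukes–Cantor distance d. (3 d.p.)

d = −(3/4) ln(1 − 4p/3) = −0.75 ln(1 − 0.3464) = −0.75 ln(0.6536)
  = −0.75 × (-0.425260) = 0.318945 substitutions/site.

0.319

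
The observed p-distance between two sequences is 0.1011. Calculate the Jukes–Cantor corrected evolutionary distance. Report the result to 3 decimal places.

d = −(3/4) ln(1 − 4p/3) = −0.75 ln(1 − 0.1348) = −0.75 ln(0.8652)
  = −0.75 × (-0.144795) = 0.108596 substitutions/site.

0.109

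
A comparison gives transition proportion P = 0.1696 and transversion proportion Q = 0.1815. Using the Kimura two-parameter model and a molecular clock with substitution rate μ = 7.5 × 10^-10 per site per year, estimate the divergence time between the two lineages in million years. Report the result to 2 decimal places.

Under the Kimura two-parameter model, d = −½ ln(1 − 2P − Q) − ¼ ln(1 − 2Q).
1 − 2P − Q = 0.4793, giving −½ ln(0.4793) = 0.367714.
1 − 2Q = 0.637, giving −¼ ln(0.637) = 0.112746.
d = 0.367714 + 0.112746 = 0.480460.
Under a molecular clock d = 2μt, so t = d/(2μ) = 0.480460 / (2 × 7.5 × 10^-10) = 320.31 million years.

320.31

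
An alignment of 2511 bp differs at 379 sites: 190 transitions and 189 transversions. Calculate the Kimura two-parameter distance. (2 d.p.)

P = 190/2511 ≈ 0.075667 and Q = 189/2511 ≈ 0.075269.
Under the Kimura two-parameter model, d = −½ ln(1 − 2P − Q) − ¼ ln(1 − 2Q).
1 − 2P − Q = 0.773397, giving −½ ln(0.773397) = 0.128481.
1 − 2Q = 0.849462, giving −¼ ln(0.849462) = 0.040788.
d = 0.128481 + 0.040788 = 0.169269.

0.17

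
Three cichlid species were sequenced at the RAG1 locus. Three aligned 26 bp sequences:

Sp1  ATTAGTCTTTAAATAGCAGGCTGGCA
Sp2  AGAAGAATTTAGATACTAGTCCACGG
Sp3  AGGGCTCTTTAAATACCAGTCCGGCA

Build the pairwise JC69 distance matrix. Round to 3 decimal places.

Sp1–Sp2: 13/26 sites differ → p = 0.5, d = −0.75 ln(1 − 0.666667) = 0.823960 ≈ 0.824.
Sp1–Sp3: 7/26 sites differ → p ≈ 0.269231, d = −0.75 ln(1 − 0.358975) = 0.333515 ≈ 0.334.
Sp2–Sp3: 11/26 sites differ → p ≈ 0.423077, d = −0.75 ln(1 − 0.564103) = 0.622762 ≈ 0.623.

d(Sp1,Sp2) = 0.824, d(Sp1,Sp3) = 0.334, d(Sp2,Sp3) = 0.623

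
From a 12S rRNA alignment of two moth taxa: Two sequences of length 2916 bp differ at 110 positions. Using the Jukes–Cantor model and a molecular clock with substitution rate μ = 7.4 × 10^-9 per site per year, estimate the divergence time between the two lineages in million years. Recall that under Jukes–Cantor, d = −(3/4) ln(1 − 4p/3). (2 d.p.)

p = 110/2916 ≈ 0.037723.
d = −(3/4) ln(1 − 4p/3) = −0.75 ln(1 − 0.050297) = −0.75 ln(0.949703)
  = −0.75 × (-0.051606) = 0.038705 substitutions/site.
Under a molecular clock d = 2μt, so t = d/(2μ) = 0.038705 / (2 × 7.4 × 10^-9) = 2.62 million years.

2.62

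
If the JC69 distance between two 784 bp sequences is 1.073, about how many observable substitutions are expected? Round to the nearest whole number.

447

Invert JC69: p = (3/4)(1 − e^(−4d/3)) = 0.75 × (1 − e^(-1.430667)) = 0.75 × (1 − 0.239149) = 0.570638.
Expected differing sites = pL ≈ 0.570638 × 784 = 447.380192 ≈ 447.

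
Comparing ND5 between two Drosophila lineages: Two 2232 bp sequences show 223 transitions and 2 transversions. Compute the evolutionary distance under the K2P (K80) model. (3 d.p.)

0.112

P = 223/2232 ≈ 0.09991 and Q = 2/2232 ≈ 0.000896.
Under the Kimura two-parameter model, d = −½ ln(1 − 2P − Q) − ¼ ln(1 − 2Q).
1 − 2P − Q = 0.799284, giving −½ ln(0.799284) = 0.112019.
1 − 2Q = 0.998208, giving −¼ ln(0.998208) = 0.000448.
d = 0.112019 + 0.000448 = 0.112467.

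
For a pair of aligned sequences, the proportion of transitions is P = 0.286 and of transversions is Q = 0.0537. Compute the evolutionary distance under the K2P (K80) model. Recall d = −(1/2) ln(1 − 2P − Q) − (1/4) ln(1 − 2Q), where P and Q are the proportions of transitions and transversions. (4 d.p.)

0.5198

Under the Kimura two-parameter model, d = −½ ln(1 − 2P − Q) − ¼ ln(1 − 2Q).
1 − 2P − Q = 0.3743, giving −½ ln(0.3743) = 0.491349.
1 − 2Q = 0.8926, giving −¼ ln(0.8926) = 0.028404.
d = 0.491349 + 0.028404 = 0.519753.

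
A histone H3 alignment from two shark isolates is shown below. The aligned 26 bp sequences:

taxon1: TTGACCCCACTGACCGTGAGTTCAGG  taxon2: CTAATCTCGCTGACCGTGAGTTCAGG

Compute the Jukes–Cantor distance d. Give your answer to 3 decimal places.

0.222

The sequences differ at 5 of 26 sites (1, 3, 5, 7, 9), so p = 5/26 ≈ 0.192308.
d = −(3/4) ln(1 − 4p/3) = −0.75 ln(1 − 0.256411) = −0.75 ln(0.743589)
  = −0.75 × (-0.296267) = 0.222200 substitutions/site.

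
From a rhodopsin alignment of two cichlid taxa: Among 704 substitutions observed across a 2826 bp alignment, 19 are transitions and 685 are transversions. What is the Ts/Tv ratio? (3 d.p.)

R = 19/685 = 0.027737… ≈ 0.028 (to 3 d.p.).

0.028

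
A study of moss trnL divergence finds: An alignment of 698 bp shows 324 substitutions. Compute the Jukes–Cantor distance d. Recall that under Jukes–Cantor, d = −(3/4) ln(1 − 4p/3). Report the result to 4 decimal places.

p = 324/698 ≈ 0.464183.
d = −(3/4) ln(1 − 4p/3) = −0.75 ln(1 − 0.618911) = −0.75 ln(0.381089)
  = −0.75 × (-0.964722) = 0.723542 substitutions/site.

0.7235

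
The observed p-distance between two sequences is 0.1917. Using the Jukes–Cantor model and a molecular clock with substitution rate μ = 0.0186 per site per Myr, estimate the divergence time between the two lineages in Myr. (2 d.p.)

5.95

d = −(3/4) ln(1 − 4p/3) = −0.75 ln(1 − 0.2556) = −0.75 ln(0.7444)
  = −0.75 × (-0.295177) = 0.221383 substitutions/site.
Under a molecular clock d = 2μt, so t = d/(2μ) = 0.221383 / (2 × 0.0186) = 5.95 Myr.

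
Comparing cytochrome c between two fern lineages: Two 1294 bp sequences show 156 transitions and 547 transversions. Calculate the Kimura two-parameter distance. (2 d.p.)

P = 156/1294 ≈ 0.120556 and Q = 547/1294 ≈ 0.42272.
Under the Kimura two-parameter model, d = −½ ln(1 − 2P − Q) − ¼ ln(1 − 2Q).
1 − 2P − Q = 0.336168, giving −½ ln(0.336168) = 0.545072.
1 − 2Q = 0.15456, giving −¼ ln(0.15456) = 0.466793.
d = 0.545072 + 0.466793 = 1.011865.

1.01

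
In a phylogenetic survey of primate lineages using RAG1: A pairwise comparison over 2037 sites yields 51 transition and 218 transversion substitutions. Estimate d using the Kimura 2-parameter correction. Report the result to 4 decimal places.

0.1457

P = 51/2037 ≈ 0.025037 and Q = 218/2037 ≈ 0.10702.
Under the Kimura two-parameter model, d = −½ ln(1 − 2P − Q) − ¼ ln(1 − 2Q).
1 − 2P − Q = 0.842906, giving −½ ln(0.842906) = 0.085450.
1 − 2Q = 0.78596, giving −¼ ln(0.78596) = 0.060212.
d = 0.085450 + 0.060212 = 0.145662.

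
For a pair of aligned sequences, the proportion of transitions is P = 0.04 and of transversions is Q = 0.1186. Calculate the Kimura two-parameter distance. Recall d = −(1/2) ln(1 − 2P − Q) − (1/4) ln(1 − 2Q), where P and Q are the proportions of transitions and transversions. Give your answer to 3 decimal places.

Under the Kimura two-parameter model, d = −½ ln(1 − 2P − Q) − ¼ ln(1 − 2Q).
1 − 2P − Q = 0.8014, giving −½ ln(0.8014) = 0.110698.
1 − 2Q = 0.7628, giving −¼ ln(0.7628) = 0.067690.
d = 0.110698 + 0.067690 = 0.178388.

0.178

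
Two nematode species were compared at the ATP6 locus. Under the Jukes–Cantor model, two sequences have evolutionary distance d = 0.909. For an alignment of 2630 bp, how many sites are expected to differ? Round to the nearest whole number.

1385

Invert JC69: p = (3/4)(1 − e^(−4d/3)) = 0.75 × (1 − e^(-1.212)) = 0.75 × (1 − 0.297601) = 0.526799.
Expected differing sites = pL ≈ 0.526799 × 2630 = 1385.48137 ≈ 1385.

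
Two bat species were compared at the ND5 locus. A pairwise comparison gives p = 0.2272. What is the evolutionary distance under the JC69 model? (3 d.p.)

d = −(3/4) ln(1 − 4p/3) = −0.75 ln(1 − 0.302933) = −0.75 ln(0.697067)
  = −0.75 × (-0.360874) = 0.270656 substitutions/site.

0.271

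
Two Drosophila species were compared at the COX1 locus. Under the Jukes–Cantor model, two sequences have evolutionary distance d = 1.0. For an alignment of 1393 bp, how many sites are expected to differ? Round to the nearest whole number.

Invert JC69: p = (3/4)(1 − e^(−4d/3)) = 0.75 × (1 − e^(-1.333333)) = 0.75 × (1 − 0.263597) = 0.552302.
Expected differing sites = pL ≈ 0.552302 × 1393 = 769.356686 ≈ 769.

769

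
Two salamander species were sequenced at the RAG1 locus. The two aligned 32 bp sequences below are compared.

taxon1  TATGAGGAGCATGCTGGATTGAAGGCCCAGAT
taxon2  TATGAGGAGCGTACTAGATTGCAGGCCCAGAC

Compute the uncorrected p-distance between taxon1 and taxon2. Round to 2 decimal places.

The sequences differ at 5 of 32 positions (sites 11, 13, 16, 22, 32).
p = 5/32 = 0.15625 ≈ 0.16 (to 2 d.p.).

0.16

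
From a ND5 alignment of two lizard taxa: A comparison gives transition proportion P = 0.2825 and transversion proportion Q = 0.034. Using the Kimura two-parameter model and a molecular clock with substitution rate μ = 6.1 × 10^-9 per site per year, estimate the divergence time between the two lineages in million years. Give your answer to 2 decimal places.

Under the Kimura two-parameter model, d = −½ ln(1 − 2P − Q) − ¼ ln(1 − 2Q).
1 − 2P − Q = 0.401, giving −½ ln(0.401) = 0.456897.
1 − 2Q = 0.932, giving −¼ ln(0.932) = 0.017606.
d = 0.456897 + 0.017606 = 0.474503.
Under a molecular clock d = 2μt, so t = d/(2μ) = 0.474503 / (2 × 6.1 × 10^-9) = 38.89 million years.

38.89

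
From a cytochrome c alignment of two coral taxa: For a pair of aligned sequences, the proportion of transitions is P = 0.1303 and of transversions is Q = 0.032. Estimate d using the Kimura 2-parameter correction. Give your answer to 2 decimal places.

0.19

Under the Kimura two-parameter model, d = −½ ln(1 − 2P − Q) − ¼ ln(1 − 2Q).
1 − 2P − Q = 0.7074, giving −½ ln(0.7074) = 0.173080.
1 − 2Q = 0.936, giving −¼ ln(0.936) = 0.016535.
d = 0.173080 + 0.016535 = 0.189615.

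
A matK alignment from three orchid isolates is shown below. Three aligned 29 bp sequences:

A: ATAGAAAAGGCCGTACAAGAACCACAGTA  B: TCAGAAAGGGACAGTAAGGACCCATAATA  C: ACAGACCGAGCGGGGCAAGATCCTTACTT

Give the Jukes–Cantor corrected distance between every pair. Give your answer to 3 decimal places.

d(A,B) = 0.602, d(A,C) = 0.683, d(B,C) = 0.774

A–B: 12/29 sites differ → p ≈ 0.413793, d = −0.75 ln(1 − 0.551724) = 0.601760 ≈ 0.602.
A–C: 13/29 sites differ → p ≈ 0.448276, d = −0.75 ln(1 − 0.597701) = 0.682920 ≈ 0.683.
B–C: 14/29 sites differ → p ≈ 0.482759, d = −0.75 ln(1 − 0.643679) = 0.773942 ≈ 0.774.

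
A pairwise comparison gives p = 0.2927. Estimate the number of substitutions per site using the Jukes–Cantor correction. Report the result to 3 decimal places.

d = −(3/4) ln(1 − 4p/3) = −0.75 ln(1 − 0.390267) = −0.75 ln(0.609733)
  = −0.75 × (-0.494734) = 0.371051 substitutions/site.

0.371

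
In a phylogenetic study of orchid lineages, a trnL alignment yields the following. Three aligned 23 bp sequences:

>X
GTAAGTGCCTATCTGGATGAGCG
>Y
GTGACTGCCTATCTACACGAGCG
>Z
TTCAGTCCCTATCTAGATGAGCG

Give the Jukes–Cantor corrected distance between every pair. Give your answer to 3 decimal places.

X–Y: 5/23 sites differ → p ≈ 0.217391, d = −0.75 ln(1 − 0.289855) = 0.256715 ≈ 0.257.
X–Z: 4/23 sites differ → p ≈ 0.173913, d = −0.75 ln(1 − 0.231884) = 0.197861 ≈ 0.198.
Y–Z: 6/23 sites differ → p ≈ 0.26087, d = −0.75 ln(1 − 0.347827) = 0.320584 ≈ 0.321.

d(X,Y) = 0.257, d(X,Z) = 0.198, d(Y,Z) = 0.321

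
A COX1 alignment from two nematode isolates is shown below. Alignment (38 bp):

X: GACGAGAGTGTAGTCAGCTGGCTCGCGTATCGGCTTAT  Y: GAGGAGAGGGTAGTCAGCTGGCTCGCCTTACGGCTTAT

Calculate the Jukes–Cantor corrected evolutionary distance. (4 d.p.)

0.1447

The sequences differ at 5 of 38 sites (3, 9, 27, 29, 30), so p = 5/38 ≈ 0.131579.
d = −(3/4) ln(1 − 4p/3) = −0.75 ln(1 − 0.175439) = −0.75 ln(0.824561)
  = −0.75 × (-0.192904) = 0.144678 substitutions/site.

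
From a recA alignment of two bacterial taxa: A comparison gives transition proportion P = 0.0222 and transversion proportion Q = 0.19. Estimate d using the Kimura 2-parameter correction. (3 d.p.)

0.253

Under the Kimura two-parameter model, d = −½ ln(1 − 2P − Q) − ¼ ln(1 − 2Q).
1 − 2P − Q = 0.7656, giving −½ ln(0.7656) = 0.133548.
1 − 2Q = 0.62, giving −¼ ln(0.62) = 0.119509.
d = 0.133548 + 0.119509 = 0.253057.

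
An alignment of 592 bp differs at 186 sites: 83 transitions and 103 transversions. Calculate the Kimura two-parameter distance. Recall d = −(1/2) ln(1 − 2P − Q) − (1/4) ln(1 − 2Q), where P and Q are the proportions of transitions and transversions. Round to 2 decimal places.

P = 83/592 ≈ 0.140203 and Q = 103/592 ≈ 0.173986.
Under the Kimura two-parameter model, d = −½ ln(1 − 2P − Q) − ¼ ln(1 − 2Q).
1 − 2P − Q = 0.545608, giving −½ ln(0.545608) = 0.302927.
1 − 2Q = 0.652028, giving −¼ ln(0.652028) = 0.106917.
d = 0.302927 + 0.106917 = 0.409844.

0.41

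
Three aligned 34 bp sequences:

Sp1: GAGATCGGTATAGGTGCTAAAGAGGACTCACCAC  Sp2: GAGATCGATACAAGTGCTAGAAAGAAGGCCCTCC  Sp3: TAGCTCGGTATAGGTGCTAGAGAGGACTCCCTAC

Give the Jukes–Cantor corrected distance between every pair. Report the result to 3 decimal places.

Sp1–Sp2: 11/34 sites differ → p ≈ 0.323529, d = −0.75 ln(1 − 0.431372) = 0.423397 ≈ 0.423.
Sp1–Sp3: 5/34 sites differ → p ≈ 0.147059, d = −0.75 ln(1 − 0.196079) = 0.163691 ≈ 0.164.
Sp2–Sp3: 10/34 sites differ → p ≈ 0.294118, d = −0.75 ln(1 − 0.392157) = 0.373379 ≈ 0.373.

d(Sp1,Sp2) = 0.423, d(Sp1,Sp3) = 0.164, d(Sp2,Sp3) = 0.373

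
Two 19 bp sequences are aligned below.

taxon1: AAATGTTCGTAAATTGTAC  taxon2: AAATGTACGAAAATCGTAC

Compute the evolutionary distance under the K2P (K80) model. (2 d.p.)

0.18

Of 19 sites, 1 differences are transitions and 2 are transversions, so P = 1/19 ≈ 0.052632 and Q = 2/19 ≈ 0.105263.
Under the Kimura two-parameter model, d = −½ ln(1 − 2P − Q) − ¼ ln(1 − 2Q).
1 − 2P − Q = 0.789473, giving −½ ln(0.789473) = 0.118195.
1 − 2Q = 0.789474, giving −¼ ln(0.789474) = 0.059097.
d = 0.118195 + 0.059097 = 0.177292.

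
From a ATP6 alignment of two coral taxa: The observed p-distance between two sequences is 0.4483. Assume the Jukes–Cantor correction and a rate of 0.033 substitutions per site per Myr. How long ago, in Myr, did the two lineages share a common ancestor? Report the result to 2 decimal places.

d = −(3/4) ln(1 − 4p/3) = −0.75 ln(1 − 0.597733) = −0.75 ln(0.402267)
  = −0.75 × (-0.910639) = 0.682979 substitutions/site.
Under a molecular clock d = 2μt, so t = d/(2μ) = 0.682979 / (2 × 0.033) = 10.35 Myr.

10.35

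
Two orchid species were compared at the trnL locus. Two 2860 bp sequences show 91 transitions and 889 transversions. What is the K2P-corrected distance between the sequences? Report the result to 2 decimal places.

0.48

P = 91/2860 ≈ 0.031818 and Q = 889/2860 ≈ 0.310839.
Under the Kimura two-parameter model, d = −½ ln(1 − 2P − Q) − ¼ ln(1 − 2Q).
1 − 2P − Q = 0.625525, giving −½ ln(0.625525) = 0.234582.
1 − 2Q = 0.378322, giving −¼ ln(0.378322) = 0.243002.
d = 0.234582 + 0.243002 = 0.477584.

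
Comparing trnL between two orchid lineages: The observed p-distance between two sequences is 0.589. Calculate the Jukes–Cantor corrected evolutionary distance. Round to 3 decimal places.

d = −(3/4) ln(1 − 4p/3) = −0.75 ln(1 − 0.785333) = −0.75 ln(0.214667)
  = −0.75 × (-1.538667) = 1.154000 substitutions/site.

1.154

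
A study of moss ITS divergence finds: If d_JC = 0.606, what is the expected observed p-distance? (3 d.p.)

p = (3/4)(1 − e^(−4d/3)) = 0.75 × (1 − e^(-0.808)) = 0.75 × (1 − 0.445749) = 0.415688.

0.416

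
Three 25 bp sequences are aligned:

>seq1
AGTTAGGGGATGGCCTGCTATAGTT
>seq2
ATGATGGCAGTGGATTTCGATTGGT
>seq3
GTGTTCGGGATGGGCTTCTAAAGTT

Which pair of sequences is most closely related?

seq1 and seq3

seq1–seq2: 13/25 differ, p = 0.520, d = 0.886.
seq1–seq3: 8/25 differ, p = 0.320, d = 0.417.
seq2–seq3: 12/25 differ, p = 0.480, d = 0.766.
The smallest distance is between seq1 and seq3.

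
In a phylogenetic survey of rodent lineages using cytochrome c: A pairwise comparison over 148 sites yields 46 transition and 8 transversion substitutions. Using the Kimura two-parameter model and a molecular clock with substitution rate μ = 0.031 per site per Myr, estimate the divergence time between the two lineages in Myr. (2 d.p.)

9.54

P = 46/148 ≈ 0.310811 and Q = 8/148 ≈ 0.054054.
Under the Kimura two-parameter model, d = −½ ln(1 − 2P − Q) − ¼ ln(1 − 2Q).
1 − 2P − Q = 0.324324, giving −½ ln(0.324324) = 0.563006.
1 − 2Q = 0.891892, giving −¼ ln(0.891892) = 0.028603.
d = 0.563006 + 0.028603 = 0.591609.
Under a molecular clock d = 2μt, so t = d/(2μ) = 0.591609 / (2 × 0.031) = 9.54 Myr.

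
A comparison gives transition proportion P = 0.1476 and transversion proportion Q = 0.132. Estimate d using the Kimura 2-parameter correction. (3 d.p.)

Under the Kimura two-parameter model, d = −½ ln(1 − 2P − Q) − ¼ ln(1 − 2Q).
1 − 2P − Q = 0.5728, giving −½ ln(0.5728) = 0.278609.
1 − 2Q = 0.736, giving −¼ ln(0.736) = 0.076631.
d = 0.278609 + 0.076631 = 0.355240.

0.355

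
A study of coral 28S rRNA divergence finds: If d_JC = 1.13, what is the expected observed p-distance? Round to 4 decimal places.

0.5838

p = (3/4)(1 − e^(−4d/3)) = 0.75 × (1 − e^(-1.506667)) = 0.75 × (1 − 0.221647) = 0.583765.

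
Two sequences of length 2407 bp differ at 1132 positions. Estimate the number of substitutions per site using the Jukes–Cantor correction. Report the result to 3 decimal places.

p = 1132/2407 ≈ 0.470295.
d = −(3/4) ln(1 − 4p/3) = −0.75 ln(1 − 0.62706) = −0.75 ln(0.37294)
  = −0.75 × (-0.986338) = 0.739754 substitutions/site.

0.740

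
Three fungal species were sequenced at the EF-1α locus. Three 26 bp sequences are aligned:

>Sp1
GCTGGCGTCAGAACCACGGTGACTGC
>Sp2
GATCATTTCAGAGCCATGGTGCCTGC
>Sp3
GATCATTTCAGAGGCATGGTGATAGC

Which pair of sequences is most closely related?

Sp1–Sp2: 8/26 differ, p = 0.308, d = 0.396.
Sp1–Sp3: 10/26 differ, p = 0.385, d = 0.539.
Sp2–Sp3: 4/26 differ, p = 0.154, d = 0.172.
The smallest distance is between Sp2 and Sp3.

Sp2 and Sp3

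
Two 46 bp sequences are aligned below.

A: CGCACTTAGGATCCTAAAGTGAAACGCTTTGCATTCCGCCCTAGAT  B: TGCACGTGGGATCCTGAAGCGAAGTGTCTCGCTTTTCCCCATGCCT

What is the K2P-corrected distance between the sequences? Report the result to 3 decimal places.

Of 46 sites, 11 differences are transitions and 6 are transversions, so P = 11/46 ≈ 0.23913 and Q = 6/46 ≈ 0.130435.
Under the Kimura two-parameter model, d = −½ ln(1 − 2P − Q) − ¼ ln(1 − 2Q).
1 − 2P − Q = 0.391305, giving −½ ln(0.391305) = 0.469134.
1 − 2Q = 0.73913, giving −¼ ln(0.73913) = 0.075570.
d = 0.469134 + 0.075570 = 0.544704.

0.545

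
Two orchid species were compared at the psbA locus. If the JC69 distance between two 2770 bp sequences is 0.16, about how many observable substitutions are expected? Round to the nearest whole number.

Invert JC69: p = (3/4)(1 − e^(−4d/3)) = 0.75 × (1 − e^(-0.213333)) = 0.75 × (1 − 0.807887) = 0.144085.
Expected differing sites = pL ≈ 0.144085 × 2770 = 399.11545 ≈ 399.

399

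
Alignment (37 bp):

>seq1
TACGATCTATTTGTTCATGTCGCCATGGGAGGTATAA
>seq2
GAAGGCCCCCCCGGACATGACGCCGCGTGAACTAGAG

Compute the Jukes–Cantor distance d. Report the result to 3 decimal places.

The sequences differ at 19 of 37 sites, so p = 19/37 ≈ 0.513514.
d = −(3/4) ln(1 − 4p/3) = −0.75 ln(1 − 0.684685) = −0.75 ln(0.315315)
  = −0.75 × (-1.154183) = 0.865637 substitutions/site.

0.866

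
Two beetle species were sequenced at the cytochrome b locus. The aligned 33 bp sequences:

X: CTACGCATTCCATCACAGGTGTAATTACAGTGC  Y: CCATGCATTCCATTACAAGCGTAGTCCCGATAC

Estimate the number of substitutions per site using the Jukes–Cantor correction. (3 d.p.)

The sequences differ at 11 of 33 sites, so p = 11/33 ≈ 0.333333.
d = −(3/4) ln(1 − 4p/3) = −0.75 ln(1 − 0.444444) = −0.75 ln(0.555556)
  = −0.75 × (-0.587786) = 0.440840 substitutions/site.

0.441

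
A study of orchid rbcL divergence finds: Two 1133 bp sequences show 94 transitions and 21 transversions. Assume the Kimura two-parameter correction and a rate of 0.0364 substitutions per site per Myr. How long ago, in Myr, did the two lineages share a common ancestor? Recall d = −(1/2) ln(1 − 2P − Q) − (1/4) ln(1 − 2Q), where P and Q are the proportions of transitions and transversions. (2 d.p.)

1.53

P = 94/1133 ≈ 0.082966 and Q = 21/1133 ≈ 0.018535.
Under the Kimura two-parameter model, d = −½ ln(1 − 2P − Q) − ¼ ln(1 − 2Q).
1 − 2P − Q = 0.815533, giving −½ ln(0.815533) = 0.101957.
1 − 2Q = 0.96293, giving −¼ ln(0.96293) = 0.009444.
d = 0.101957 + 0.009444 = 0.111401.
Under a molecular clock d = 2μt, so t = d/(2μ) = 0.111401 / (2 × 0.0364) = 1.53 Myr.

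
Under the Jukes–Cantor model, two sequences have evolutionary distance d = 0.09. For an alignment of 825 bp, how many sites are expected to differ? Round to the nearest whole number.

70

Invert JC69: p = (3/4)(1 − e^(−4d/3)) = 0.75 × (1 − e^(-0.12)) = 0.75 × (1 − 0.886920) = 0.084810.
Expected differing sites = pL ≈ 0.084810 × 825 = 69.96825 ≈ 70.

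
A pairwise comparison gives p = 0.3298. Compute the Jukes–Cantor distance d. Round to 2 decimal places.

0.43

d = −(3/4) ln(1 − 4p/3) = −0.75 ln(1 − 0.439733) = −0.75 ln(0.560267)
  = −0.75 × (-0.579342) = 0.434507 substitutions/site.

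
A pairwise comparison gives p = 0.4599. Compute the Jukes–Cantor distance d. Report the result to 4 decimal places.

d = −(3/4) ln(1 − 4p/3) = −0.75 ln(1 − 0.6132) = −0.75 ln(0.3868)
  = −0.75 × (-0.949848) = 0.712386 substitutions/site.

0.7124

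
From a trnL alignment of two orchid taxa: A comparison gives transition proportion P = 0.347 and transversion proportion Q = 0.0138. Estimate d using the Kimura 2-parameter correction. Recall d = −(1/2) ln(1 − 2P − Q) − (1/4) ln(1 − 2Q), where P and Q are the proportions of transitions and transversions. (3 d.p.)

Under the Kimura two-parameter model, d = −½ ln(1 − 2P − Q) − ¼ ln(1 − 2Q).
1 − 2P − Q = 0.2922, giving −½ ln(0.2922) = 0.615158.
1 − 2Q = 0.9724, giving −¼ ln(0.9724) = 0.006997.
d = 0.615158 + 0.006997 = 0.622155.

0.622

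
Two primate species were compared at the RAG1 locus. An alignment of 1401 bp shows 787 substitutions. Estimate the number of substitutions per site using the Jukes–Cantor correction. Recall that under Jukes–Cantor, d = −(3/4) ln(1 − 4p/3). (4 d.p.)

p = 787/1401 ≈ 0.561742.
d = −(3/4) ln(1 − 4p/3) = −0.75 ln(1 − 0.748989) = −0.75 ln(0.251011)
  = −0.75 × (-1.382259) = 1.036694 substitutions/site.

1.0367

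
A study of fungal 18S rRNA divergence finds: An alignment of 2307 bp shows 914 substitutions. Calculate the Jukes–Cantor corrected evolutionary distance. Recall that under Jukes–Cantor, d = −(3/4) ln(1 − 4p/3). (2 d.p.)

p = 914/2307 ≈ 0.396186.
d = −(3/4) ln(1 − 4p/3) = −0.75 ln(1 − 0.528248) = −0.75 ln(0.471752)
  = −0.75 × (-0.751302) = 0.563477 substitutions/site.

0.56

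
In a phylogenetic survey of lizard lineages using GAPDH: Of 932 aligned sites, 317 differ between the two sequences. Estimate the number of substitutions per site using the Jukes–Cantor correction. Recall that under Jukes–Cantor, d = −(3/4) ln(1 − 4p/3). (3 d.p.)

0.453

p = 317/932 ≈ 0.340129.
d = −(3/4) ln(1 − 4p/3) = −0.75 ln(1 − 0.453505) = −0.75 ln(0.546495)
  = −0.75 × (-0.604230) = 0.453173 substitutions/site.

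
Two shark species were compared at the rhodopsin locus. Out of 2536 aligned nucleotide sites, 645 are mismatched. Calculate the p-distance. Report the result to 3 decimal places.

0.254

p = 645/2536 = 0.254337… ≈ 0.254 (to 3 d.p.).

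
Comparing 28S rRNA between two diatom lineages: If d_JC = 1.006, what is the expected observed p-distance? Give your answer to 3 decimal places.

0.554

p = (3/4)(1 − e^(−4d/3)) = 0.75 × (1 − e^(-1.341333)) = 0.75 × (1 − 0.261497) = 0.553877.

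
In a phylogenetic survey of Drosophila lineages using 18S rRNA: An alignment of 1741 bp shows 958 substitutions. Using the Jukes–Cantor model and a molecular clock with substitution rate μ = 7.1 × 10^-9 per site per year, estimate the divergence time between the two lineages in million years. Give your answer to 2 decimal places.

69.88

p = 958/1741 ≈ 0.550258.
d = −(3/4) ln(1 − 4p/3) = −0.75 ln(1 − 0.733677) = −0.75 ln(0.266323)
  = −0.75 × (-1.323045) = 0.992284 substitutions/site.
Under a molecular clock d = 2μt, so t = d/(2μ) = 0.992284 / (2 × 7.1 × 10^-9) = 69.88 million years.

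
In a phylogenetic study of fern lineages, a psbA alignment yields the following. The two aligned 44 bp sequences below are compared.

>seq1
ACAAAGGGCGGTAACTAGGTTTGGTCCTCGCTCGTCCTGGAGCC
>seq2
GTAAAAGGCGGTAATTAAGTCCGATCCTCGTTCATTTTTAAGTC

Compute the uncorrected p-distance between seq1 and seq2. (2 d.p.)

The sequences differ at 15 of 44 positions.
p = 15/44 = 0.340909… ≈ 0.34 (to 2 d.p.).

0.34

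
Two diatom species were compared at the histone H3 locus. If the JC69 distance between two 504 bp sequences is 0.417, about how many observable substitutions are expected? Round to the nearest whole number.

Invert JC69: p = (3/4)(1 − e^(−4d/3)) = 0.75 × (1 − e^(-0.556)) = 0.75 × (1 − 0.573498) = 0.319877.
Expected differing sites = pL ≈ 0.319877 × 504 = 161.218008 ≈ 161.

161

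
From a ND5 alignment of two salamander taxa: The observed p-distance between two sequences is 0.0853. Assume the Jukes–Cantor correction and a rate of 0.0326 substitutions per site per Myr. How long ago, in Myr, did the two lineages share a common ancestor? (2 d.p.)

1.39

d = −(3/4) ln(1 − 4p/3) = −0.75 ln(1 − 0.113733) = −0.75 ln(0.886267)
  = −0.75 × (-0.120737) = 0.090553 substitutions/site.
Under a molecular clock d = 2μt, so t = d/(2μ) = 0.090553 / (2 × 0.0326) = 1.39 Myr.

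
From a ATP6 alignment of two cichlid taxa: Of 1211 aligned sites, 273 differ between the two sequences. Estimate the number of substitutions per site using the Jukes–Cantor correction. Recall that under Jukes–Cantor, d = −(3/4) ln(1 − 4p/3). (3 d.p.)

0.268

p = 273/1211 ≈ 0.225434.
d = −(3/4) ln(1 − 4p/3) = −0.75 ln(1 − 0.300579) = −0.75 ln(0.699421)
  = −0.75 × (-0.357502) = 0.268127 substitutions/site.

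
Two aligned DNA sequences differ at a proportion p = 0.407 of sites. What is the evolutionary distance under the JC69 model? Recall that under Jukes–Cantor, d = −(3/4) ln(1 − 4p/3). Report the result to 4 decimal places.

0.5868

d = −(3/4) ln(1 − 4p/3) = −0.75 ln(1 − 0.542667) = −0.75 ln(0.457333)
  = −0.75 × (-0.782343) = 0.586757 substitutions/site.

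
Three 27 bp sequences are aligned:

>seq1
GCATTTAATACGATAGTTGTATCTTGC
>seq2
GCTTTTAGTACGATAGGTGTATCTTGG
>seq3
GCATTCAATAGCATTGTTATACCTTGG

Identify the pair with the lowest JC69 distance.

seq1 and seq2

seq1–seq2: 4/27 differ, p = 0.148, d = 0.165.
seq1–seq3: 7/27 differ, p = 0.259, d = 0.318.
seq2–seq3: 9/27 differ, p = 0.333, d = 0.441.
The smallest distance is between seq1 and seq2.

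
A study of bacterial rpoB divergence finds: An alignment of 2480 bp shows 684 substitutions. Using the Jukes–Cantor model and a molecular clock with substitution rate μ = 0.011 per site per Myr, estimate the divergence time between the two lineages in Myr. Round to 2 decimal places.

15.63

p = 684/2480 ≈ 0.275806.
d = −(3/4) ln(1 − 4p/3) = −0.75 ln(1 − 0.367741) = −0.75 ln(0.632259)
  = −0.75 × (-0.458456) = 0.343842 substitutions/site.
Under a molecular clock d = 2μt, so t = d/(2μ) = 0.343842 / (2 × 0.011) = 15.63 Myr.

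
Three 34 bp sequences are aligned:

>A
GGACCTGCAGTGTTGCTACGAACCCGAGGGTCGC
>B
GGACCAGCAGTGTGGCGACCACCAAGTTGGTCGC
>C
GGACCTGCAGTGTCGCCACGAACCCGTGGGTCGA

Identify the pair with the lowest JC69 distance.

A and C

A–B: 9/34 differ, p = 0.265, d = 0.326.
A–C: 4/34 differ, p = 0.118, d = 0.128.
B–C: 9/34 differ, p = 0.265, d = 0.326.
The smallest distance is between A and C.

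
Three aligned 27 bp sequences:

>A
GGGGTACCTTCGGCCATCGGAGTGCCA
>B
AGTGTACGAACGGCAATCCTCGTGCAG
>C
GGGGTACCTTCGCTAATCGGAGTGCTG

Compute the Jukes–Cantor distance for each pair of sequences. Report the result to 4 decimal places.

A–B: 11/27 sites differ → p ≈ 0.407407, d = −0.75 ln(1 − 0.543209) = 0.587647 ≈ 0.5876.
A–C: 5/27 sites differ → p ≈ 0.185185, d = −0.75 ln(1 − 0.246913) = 0.212681 ≈ 0.2127.
B–C: 11/27 sites differ → p ≈ 0.407407, d = −0.75 ln(1 − 0.543209) = 0.587647 ≈ 0.5876.

d(A,B) = 0.5876, d(A,C) = 0.2127, d(B,C) = 0.5876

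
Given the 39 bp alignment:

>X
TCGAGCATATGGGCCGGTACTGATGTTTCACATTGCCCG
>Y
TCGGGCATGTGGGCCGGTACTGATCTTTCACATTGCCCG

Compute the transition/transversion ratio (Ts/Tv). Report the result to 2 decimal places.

2.00

Transitions are A↔G and C↔T; transversions are all other mismatches.
Transitions: 2. Transversions: 1.
R = 2/1 = 2.00.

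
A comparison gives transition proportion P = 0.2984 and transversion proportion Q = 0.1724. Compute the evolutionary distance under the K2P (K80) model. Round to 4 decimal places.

Under the Kimura two-parameter model, d = −½ ln(1 − 2P − Q) − ¼ ln(1 − 2Q).
1 − 2P − Q = 0.2308, giving −½ ln(0.2308) = 0.733102.
1 − 2Q = 0.6552, giving −¼ ln(0.6552) = 0.105704.
d = 0.733102 + 0.105704 = 0.838806.

0.8388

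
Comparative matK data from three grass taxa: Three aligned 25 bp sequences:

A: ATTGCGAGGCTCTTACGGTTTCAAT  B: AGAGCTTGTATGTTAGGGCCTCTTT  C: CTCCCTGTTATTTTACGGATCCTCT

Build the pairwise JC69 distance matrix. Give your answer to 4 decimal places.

d(A,B) = 0.7662, d(A,C) = 0.8865, d(B,C) = 0.7662

A–B: 12/25 sites differ → p = 0.48, d = −0.75 ln(1 − 0.64) = 0.766238 ≈ 0.7662.
A–C: 13/25 sites differ → p = 0.52, d = −0.75 ln(1 − 0.693333) = 0.886495 ≈ 0.8865.
B–C: 12/25 sites differ → p = 0.48, d = −0.75 ln(1 − 0.64) = 0.766238 ≈ 0.7662.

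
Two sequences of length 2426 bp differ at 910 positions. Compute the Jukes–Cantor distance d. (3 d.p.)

0.520

p = 910/2426 ≈ 0.375103.
d = −(3/4) ln(1 − 4p/3) = −0.75 ln(1 − 0.500137) = −0.75 ln(0.499863)
  = −0.75 × (-0.693421) = 0.520066 substitutions/site.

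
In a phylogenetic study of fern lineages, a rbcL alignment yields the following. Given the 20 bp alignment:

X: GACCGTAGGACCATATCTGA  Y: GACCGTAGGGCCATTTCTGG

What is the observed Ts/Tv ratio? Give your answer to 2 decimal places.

2.00

Transitions are A↔G and C↔T; transversions are all other mismatches.
Transitions: 2. Transversions: 1.
R = 2/1 = 2.00.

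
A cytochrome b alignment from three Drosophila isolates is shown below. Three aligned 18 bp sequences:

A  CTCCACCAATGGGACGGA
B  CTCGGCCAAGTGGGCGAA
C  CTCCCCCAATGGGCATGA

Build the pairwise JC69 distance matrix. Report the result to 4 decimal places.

d(A,B) = 0.4408, d(A,C) = 0.2635, d(B,C) = 0.6735

A–B: 6/18 sites differ → p ≈ 0.333333, d = −0.75 ln(1 − 0.444444) = 0.440839 ≈ 0.4408.
A–C: 4/18 sites differ → p ≈ 0.222222, d = −0.75 ln(1 − 0.296296) = 0.263548 ≈ 0.2635.
B–C: 8/18 sites differ → p ≈ 0.444444, d = −0.75 ln(1 − 0.592592) = 0.673455 ≈ 0.6735.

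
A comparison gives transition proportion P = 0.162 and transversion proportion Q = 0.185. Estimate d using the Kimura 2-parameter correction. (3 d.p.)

0.471

Under the Kimura two-parameter model, d = −½ ln(1 − 2P − Q) − ¼ ln(1 − 2Q).
1 − 2P − Q = 0.491, giving −½ ln(0.491) = 0.355656.
1 − 2Q = 0.63, giving −¼ ln(0.63) = 0.115509.
d = 0.355656 + 0.115509 = 0.471165.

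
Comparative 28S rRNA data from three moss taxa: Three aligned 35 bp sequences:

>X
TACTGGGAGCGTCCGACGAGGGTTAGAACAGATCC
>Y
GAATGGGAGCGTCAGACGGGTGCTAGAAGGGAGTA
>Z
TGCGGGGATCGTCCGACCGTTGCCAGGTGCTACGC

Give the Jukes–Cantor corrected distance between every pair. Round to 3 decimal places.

d(X,Y) = 0.407, d(X,Z) = 0.705, d(Y,Z) = 0.705

X–Y: 11/35 sites differ → p ≈ 0.314286, d = −0.75 ln(1 − 0.419048) = 0.407315 ≈ 0.407.
X–Z: 16/35 sites differ → p ≈ 0.457143, d = −0.75 ln(1 − 0.609524) = 0.705292 ≈ 0.705.
Y–Z: 16/35 sites differ → p ≈ 0.457143, d = −0.75 ln(1 − 0.609524) = 0.705292 ≈ 0.705.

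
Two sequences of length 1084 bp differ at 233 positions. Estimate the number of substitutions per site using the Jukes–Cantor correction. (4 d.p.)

p = 233/1084 ≈ 0.214945.
d = −(3/4) ln(1 − 4p/3) = −0.75 ln(1 − 0.286593) = −0.75 ln(0.713407)
  = −0.75 × (-0.337703) = 0.253277 substitutions/site.

0.2533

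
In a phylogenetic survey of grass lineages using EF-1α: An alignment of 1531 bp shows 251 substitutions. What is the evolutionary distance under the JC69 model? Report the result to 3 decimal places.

0.185

p = 251/1531 ≈ 0.163945.
d = −(3/4) ln(1 − 4p/3) = −0.75 ln(1 − 0.218593) = −0.75 ln(0.781407)
  = −0.75 × (-0.246659) = 0.184994 substitutions/site.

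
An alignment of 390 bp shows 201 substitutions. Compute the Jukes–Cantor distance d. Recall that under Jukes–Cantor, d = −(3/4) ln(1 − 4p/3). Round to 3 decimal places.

0.872

p = 201/390 ≈ 0.515385.
d = −(3/4) ln(1 − 4p/3) = −0.75 ln(1 − 0.68718) = −0.75 ln(0.31282)
  = −0.75 × (-1.162127) = 0.871595 substitutions/site.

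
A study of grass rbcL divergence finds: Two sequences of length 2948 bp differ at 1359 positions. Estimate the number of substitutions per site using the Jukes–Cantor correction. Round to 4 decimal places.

p = 1359/2948 ≈ 0.460991.
d = −(3/4) ln(1 − 4p/3) = −0.75 ln(1 − 0.614655) = −0.75 ln(0.385345)
  = −0.75 × (-0.953616) = 0.715212 substitutions/site.

0.7152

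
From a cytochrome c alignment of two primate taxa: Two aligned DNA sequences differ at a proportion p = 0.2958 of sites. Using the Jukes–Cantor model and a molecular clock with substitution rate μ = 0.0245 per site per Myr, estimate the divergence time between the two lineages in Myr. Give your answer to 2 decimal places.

7.68

d = −(3/4) ln(1 − 4p/3) = −0.75 ln(1 − 0.3944) = −0.75 ln(0.6056)
  = −0.75 × (-0.501536) = 0.376152 substitutions/site.
Under a molecular clock d = 2μt, so t = d/(2μ) = 0.376152 / (2 × 0.0245) = 7.68 Myr.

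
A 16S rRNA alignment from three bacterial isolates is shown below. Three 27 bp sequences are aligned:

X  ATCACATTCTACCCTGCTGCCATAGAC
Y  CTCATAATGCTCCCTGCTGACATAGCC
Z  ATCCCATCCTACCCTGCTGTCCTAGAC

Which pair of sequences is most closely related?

X–Y: 8/27 differ, p = 0.296, d = 0.377.
X–Z: 4/27 differ, p = 0.148, d = 0.165.
Y–Z: 11/27 differ, p = 0.407, d = 0.588.
The smallest distance is between X and Z.

X and Z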